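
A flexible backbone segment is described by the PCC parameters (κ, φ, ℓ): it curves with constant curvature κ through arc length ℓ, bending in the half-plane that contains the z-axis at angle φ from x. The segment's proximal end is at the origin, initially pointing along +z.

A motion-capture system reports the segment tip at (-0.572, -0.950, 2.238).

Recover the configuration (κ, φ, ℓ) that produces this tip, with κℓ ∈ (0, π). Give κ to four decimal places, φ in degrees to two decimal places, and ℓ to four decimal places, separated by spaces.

ρ = √(x²+y²) = √(-0.572² + -0.950²) = 1.10891
φ = atan2(y, x) mod 360° = atan2(-0.950, -0.572) = 238.9476°
|p|² = ρ² + z² = 1.10891² + 2.238² = 6.23833
κ = 2ρ / |p|² = 2×1.10891 / 6.23833 = 0.35552
θ = 2·atan2(ρ, z) = 2·atan2(1.10891, 2.238) = 0.92007 rad
ℓ = θ/κ = 0.92007/0.35552 = 2.58799

0.3555 238.95 2.5880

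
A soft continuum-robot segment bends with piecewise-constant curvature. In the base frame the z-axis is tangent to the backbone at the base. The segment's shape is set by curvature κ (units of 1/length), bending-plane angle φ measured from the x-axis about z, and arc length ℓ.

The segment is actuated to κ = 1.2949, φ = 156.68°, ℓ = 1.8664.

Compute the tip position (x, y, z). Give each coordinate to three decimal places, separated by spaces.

-1.240 0.535 0.512

θ = κ·ℓ = 1.2949 × 1.8664 = 2.41680 rad
ρ = (1 − cos θ)/κ = (1 − -0.74864)/1.2949 = 1.35040
z = sin θ / κ = 0.66298/1.2949 = 0.51199
x = ρ cos φ = 1.35040 × cos(156.68°) = -1.24009
y = ρ sin φ = 1.35040 × sin(156.68°) = 0.53458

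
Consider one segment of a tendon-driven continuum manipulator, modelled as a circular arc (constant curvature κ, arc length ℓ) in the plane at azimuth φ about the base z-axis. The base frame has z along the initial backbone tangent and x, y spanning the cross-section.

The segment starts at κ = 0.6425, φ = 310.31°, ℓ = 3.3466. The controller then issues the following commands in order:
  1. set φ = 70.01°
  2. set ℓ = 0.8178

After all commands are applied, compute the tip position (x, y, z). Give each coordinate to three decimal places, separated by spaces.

initial: κ=0.6425, φ=310.31°, ℓ=3.3466
cmd 1: set φ=70.01° → (κ,φ,ℓ)=(0.6425,70.01°,3.3466) → tip=(0.8234,2.2635,1.3024)
cmd 2: set ℓ=0.8178 → (κ,φ,ℓ)=(0.6425,70.01°,0.8178) → tip=(0.0718,0.1973,0.7807)

0.072 0.197 0.781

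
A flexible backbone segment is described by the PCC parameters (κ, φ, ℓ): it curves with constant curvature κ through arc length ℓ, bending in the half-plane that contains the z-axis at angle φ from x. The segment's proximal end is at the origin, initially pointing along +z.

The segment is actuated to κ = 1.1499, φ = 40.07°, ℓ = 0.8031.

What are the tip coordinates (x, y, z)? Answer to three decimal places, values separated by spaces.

0.264 0.222 0.694

θ = κ·ℓ = 1.1499 × 0.8031 = 0.92348 rad
ρ = (1 − cos θ)/κ = (1 − 0.60304)/1.1499 = 0.34521
z = sin θ / κ = 0.79771/1.1499 = 0.69372
x = ρ cos φ = 0.34521 × cos(40.07°) = 0.26417
y = ρ sin φ = 0.34521 × sin(40.07°) = 0.22222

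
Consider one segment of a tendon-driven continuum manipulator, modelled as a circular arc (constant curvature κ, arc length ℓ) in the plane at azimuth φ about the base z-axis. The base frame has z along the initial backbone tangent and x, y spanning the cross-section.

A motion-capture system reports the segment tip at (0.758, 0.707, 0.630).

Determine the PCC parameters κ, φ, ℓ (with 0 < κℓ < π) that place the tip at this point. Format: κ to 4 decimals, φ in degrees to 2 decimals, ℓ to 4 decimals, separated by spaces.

1.4090 43.01 1.4545

ρ = √(x²+y²) = √(0.758² + 0.707²) = 1.03654
φ = atan2(y, x) mod 360° = atan2(0.707, 0.758) = 43.0062°
|p|² = ρ² + z² = 1.03654² + 0.630² = 1.47131
κ = 2ρ / |p|² = 2×1.03654 / 1.47131 = 1.40900
θ = 2·atan2(ρ, z) = 2·atan2(1.03654, 0.630) = 2.04933 rad
ℓ = θ/κ = 2.04933/1.40900 = 1.45446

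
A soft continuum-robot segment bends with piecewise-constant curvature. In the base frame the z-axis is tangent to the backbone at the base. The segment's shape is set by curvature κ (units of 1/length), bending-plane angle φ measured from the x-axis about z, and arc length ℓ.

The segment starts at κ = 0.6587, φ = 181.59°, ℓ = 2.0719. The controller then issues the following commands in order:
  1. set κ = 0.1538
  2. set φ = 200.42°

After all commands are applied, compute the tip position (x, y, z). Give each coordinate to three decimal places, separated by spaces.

initial: κ=0.6587, φ=181.59°, ℓ=2.0719
cmd 1: set κ=0.1538 → (κ,φ,ℓ)=(0.1538,181.59°,2.0719) → tip=(-0.3272,-0.0091,2.0370)
cmd 2: set φ=200.42° → (κ,φ,ℓ)=(0.1538,200.42°,2.0719) → tip=(-0.3068,-0.1142,2.0370)

-0.307 -0.114 2.037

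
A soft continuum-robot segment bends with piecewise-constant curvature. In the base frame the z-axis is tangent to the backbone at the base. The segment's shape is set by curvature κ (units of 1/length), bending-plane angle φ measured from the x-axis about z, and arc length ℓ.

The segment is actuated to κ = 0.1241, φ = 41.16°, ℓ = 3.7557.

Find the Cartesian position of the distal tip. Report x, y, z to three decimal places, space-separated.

θ = κ·ℓ = 0.1241 × 3.7557 = 0.46608 rad
ρ = (1 − cos θ)/κ = (1 − 0.89334)/0.1241 = 0.85950
z = sin θ / κ = 0.44939/0.1241 = 3.62119
x = ρ cos φ = 0.85950 × cos(41.16°) = 0.64710
y = ρ sin φ = 0.85950 × sin(41.16°) = 0.56569

0.647 0.566 3.621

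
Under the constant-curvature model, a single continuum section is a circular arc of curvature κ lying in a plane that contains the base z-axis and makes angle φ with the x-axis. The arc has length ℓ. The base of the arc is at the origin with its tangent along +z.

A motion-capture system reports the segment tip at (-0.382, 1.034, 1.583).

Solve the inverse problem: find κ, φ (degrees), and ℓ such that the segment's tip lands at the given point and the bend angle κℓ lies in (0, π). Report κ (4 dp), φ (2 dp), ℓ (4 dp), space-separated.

0.5925 110.28 2.0533

ρ = √(x²+y²) = √(-0.382² + 1.034²) = 1.10231
φ = atan2(y, x) mod 360° = atan2(1.034, -0.382) = 110.2762°
|p|² = ρ² + z² = 1.10231² + 1.583² = 3.72097
κ = 2ρ / |p|² = 2×1.10231 / 3.72097 = 0.59248
θ = 2·atan2(ρ, z) = 2·atan2(1.10231, 1.583) = 1.21653 rad
ℓ = θ/κ = 1.21653/0.59248 = 2.05327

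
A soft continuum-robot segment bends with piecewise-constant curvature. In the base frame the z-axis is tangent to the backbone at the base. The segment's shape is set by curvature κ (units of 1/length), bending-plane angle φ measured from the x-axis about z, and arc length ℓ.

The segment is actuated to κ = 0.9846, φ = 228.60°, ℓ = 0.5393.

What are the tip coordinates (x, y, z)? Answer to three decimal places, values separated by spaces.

θ = κ·ℓ = 0.9846 × 0.5393 = 0.53099 rad
ρ = (1 − cos θ)/κ = (1 − 0.86230)/0.9846 = 0.13985
z = sin θ / κ = 0.50639/0.9846 = 0.51431
x = ρ cos φ = 0.13985 × cos(228.60°) = -0.09248
y = ρ sin φ = 0.13985 × sin(228.60°) = -0.10490

-0.092 -0.105 0.514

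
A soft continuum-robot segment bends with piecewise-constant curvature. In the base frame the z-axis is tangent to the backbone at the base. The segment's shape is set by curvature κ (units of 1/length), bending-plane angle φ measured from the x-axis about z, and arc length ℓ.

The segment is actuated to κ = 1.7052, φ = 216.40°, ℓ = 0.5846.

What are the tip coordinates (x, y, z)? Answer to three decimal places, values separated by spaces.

θ = κ·ℓ = 1.7052 × 0.5846 = 0.99686 rad
ρ = (1 − cos θ)/κ = (1 − 0.54294)/1.7052 = 0.26804
z = sin θ / κ = 0.83977/1.7052 = 0.49248
x = ρ cos φ = 0.26804 × cos(216.40°) = -0.21574
y = ρ sin φ = 0.26804 × sin(216.40°) = -0.15906

-0.216 -0.159 0.492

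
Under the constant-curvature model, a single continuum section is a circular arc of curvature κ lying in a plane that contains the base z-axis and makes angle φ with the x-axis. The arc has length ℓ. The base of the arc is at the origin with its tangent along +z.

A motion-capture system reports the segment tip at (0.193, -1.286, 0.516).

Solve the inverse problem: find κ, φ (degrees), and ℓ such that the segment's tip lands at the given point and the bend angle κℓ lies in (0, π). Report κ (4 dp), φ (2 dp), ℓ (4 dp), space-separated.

1.3288 278.54 1.7957

ρ = √(x²+y²) = √(0.193² + -1.286²) = 1.30040
φ = atan2(y, x) mod 360° = atan2(-1.286, 0.193) = 278.5351°
|p|² = ρ² + z² = 1.30040² + 0.516² = 1.95730
κ = 2ρ / |p|² = 2×1.30040 / 1.95730 = 1.32877
θ = 2·atan2(ρ, z) = 2·atan2(1.30040, 0.516) = 2.38610 rad
ℓ = θ/κ = 2.38610/1.32877 = 1.79572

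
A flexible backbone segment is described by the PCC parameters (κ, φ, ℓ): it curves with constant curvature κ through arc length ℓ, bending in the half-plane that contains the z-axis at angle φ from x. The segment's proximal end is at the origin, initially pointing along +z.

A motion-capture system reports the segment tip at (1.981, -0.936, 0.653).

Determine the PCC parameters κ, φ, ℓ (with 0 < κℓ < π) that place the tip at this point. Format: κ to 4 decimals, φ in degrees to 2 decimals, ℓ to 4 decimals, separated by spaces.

ρ = √(x²+y²) = √(1.981² + -0.936²) = 2.19099
φ = atan2(y, x) mod 360° = atan2(-0.936, 1.981) = 334.7098°
|p|² = ρ² + z² = 2.19099² + 0.653² = 5.22687
κ = 2ρ / |p|² = 2×2.19099 / 5.22687 = 0.83836
θ = 2·atan2(ρ, z) = 2·atan2(2.19099, 0.653) = 2.56228 rad
ℓ = θ/κ = 2.56228/0.83836 = 3.05631

0.8384 334.71 3.0563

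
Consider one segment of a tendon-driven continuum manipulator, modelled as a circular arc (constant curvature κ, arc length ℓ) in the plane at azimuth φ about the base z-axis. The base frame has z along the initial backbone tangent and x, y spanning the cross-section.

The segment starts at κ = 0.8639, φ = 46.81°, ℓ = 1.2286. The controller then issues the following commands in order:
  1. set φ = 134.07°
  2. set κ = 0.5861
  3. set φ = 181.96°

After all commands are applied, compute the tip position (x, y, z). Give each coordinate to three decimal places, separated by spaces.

initial: κ=0.8639, φ=46.81°, ℓ=1.2286
cmd 1: set φ=134.07° → (κ,φ,ℓ)=(0.8639,134.07°,1.2286) → tip=(-0.4125,0.4261,1.0106)
cmd 2: set κ=0.5861 → (κ,φ,ℓ)=(0.5861,134.07°,1.2286) → tip=(-0.2946,0.3043,1.1251)
cmd 3: set φ=181.96° → (κ,φ,ℓ)=(0.5861,181.96°,1.2286) → tip=(-0.4233,-0.0145,1.1251)

-0.423 -0.014 1.125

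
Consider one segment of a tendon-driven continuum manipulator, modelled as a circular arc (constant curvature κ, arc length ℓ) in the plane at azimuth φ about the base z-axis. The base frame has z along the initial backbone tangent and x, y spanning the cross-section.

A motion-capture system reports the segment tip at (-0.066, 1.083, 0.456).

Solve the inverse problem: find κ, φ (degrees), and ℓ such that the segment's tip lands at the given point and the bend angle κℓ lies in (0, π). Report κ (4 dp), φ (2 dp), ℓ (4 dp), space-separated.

1.5666 93.49 1.4974

ρ = √(x²+y²) = √(-0.066² + 1.083²) = 1.08501
φ = atan2(y, x) mod 360° = atan2(1.083, -0.066) = 93.4874°
|p|² = ρ² + z² = 1.08501² + 0.456² = 1.38518
κ = 2ρ / |p|² = 2×1.08501 / 1.38518 = 1.56660
θ = 2·atan2(ρ, z) = 2·atan2(1.08501, 0.456) = 2.34587 rad
ℓ = θ/κ = 2.34587/1.56660 = 1.49743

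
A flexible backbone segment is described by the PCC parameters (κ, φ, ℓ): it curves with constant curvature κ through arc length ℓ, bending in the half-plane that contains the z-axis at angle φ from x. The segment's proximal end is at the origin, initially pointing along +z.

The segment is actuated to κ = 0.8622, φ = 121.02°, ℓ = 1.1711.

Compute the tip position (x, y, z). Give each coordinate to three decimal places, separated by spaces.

-0.280 0.465 0.982

θ = κ·ℓ = 0.8622 × 1.1711 = 1.00972 rad
ρ = (1 − cos θ)/κ = (1 − 0.53210)/0.8622 = 0.54269
z = sin θ / κ = 0.84668/0.8622 = 0.98200
x = ρ cos φ = 0.54269 × cos(121.02°) = -0.27967
y = ρ sin φ = 0.54269 × sin(121.02°) = 0.46508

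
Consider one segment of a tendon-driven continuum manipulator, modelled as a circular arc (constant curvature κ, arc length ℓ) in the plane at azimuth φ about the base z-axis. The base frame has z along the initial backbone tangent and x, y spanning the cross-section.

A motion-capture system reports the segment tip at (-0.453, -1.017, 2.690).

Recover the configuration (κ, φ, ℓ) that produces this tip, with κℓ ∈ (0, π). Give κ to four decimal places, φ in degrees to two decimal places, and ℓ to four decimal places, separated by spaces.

0.2627 245.99 2.9874

ρ = √(x²+y²) = √(-0.453² + -1.017²) = 1.11333
φ = atan2(y, x) mod 360° = atan2(-1.017, -0.453) = 245.9905°
|p|² = ρ² + z² = 1.11333² + 2.690² = 8.47560
κ = 2ρ / |p|² = 2×1.11333 / 8.47560 = 0.26271
θ = 2·atan2(ρ, z) = 2·atan2(1.11333, 2.690) = 0.78482 rad
ℓ = θ/κ = 0.78482/0.26271 = 2.98737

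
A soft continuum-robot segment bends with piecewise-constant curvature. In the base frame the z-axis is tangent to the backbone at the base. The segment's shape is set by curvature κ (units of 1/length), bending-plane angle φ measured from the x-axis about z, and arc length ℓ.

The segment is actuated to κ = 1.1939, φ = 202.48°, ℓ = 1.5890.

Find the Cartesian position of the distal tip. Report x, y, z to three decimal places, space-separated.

θ = κ·ℓ = 1.1939 × 1.5890 = 1.89711 rad
ρ = (1 − cos θ)/κ = (1 − -0.32055)/1.1939 = 1.10608
z = sin θ / κ = 0.94723/1.1939 = 0.79339
x = ρ cos φ = 1.10608 × cos(202.48°) = -1.02203
y = ρ sin φ = 1.10608 × sin(202.48°) = -0.42292

-1.022 -0.423 0.793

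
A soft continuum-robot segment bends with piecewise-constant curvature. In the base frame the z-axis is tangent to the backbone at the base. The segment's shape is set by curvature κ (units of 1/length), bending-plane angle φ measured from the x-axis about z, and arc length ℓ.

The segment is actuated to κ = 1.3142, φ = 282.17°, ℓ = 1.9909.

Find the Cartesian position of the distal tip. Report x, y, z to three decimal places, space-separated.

0.299 -1.387 0.381

θ = κ·ℓ = 1.3142 × 1.9909 = 2.61644 rad
ρ = (1 − cos θ)/κ = (1 − -0.86525)/1.3142 = 1.41930
z = sin θ / κ = 0.50134/1.3142 = 0.38148
x = ρ cos φ = 1.41930 × cos(282.17°) = 0.29921
y = ρ sin φ = 1.41930 × sin(282.17°) = -1.38741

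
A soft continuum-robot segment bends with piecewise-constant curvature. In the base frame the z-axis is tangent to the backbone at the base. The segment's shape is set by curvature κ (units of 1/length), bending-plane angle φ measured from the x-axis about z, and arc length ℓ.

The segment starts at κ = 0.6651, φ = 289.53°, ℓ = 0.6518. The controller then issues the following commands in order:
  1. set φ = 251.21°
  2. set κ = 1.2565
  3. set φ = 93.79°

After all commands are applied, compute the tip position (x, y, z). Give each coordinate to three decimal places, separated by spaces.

initial: κ=0.6651, φ=289.53°, ℓ=0.6518
cmd 1: set φ=251.21° → (κ,φ,ℓ)=(0.6651,251.21°,0.6518) → tip=(-0.0448,-0.1317,0.6316)
cmd 2: set κ=1.2565 → (κ,φ,ℓ)=(1.2565,251.21°,0.6518) → tip=(-0.0813,-0.2389,0.5813)
cmd 3: set φ=93.79° → (κ,φ,ℓ)=(1.2565,93.79°,0.6518) → tip=(-0.0167,0.2518,0.5813)

-0.017 0.252 0.581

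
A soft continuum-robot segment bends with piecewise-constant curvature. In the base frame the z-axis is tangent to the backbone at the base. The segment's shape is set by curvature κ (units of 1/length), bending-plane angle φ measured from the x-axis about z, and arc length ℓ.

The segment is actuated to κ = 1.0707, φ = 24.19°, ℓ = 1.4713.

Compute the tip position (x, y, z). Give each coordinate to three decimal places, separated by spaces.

θ = κ·ℓ = 1.0707 × 1.4713 = 1.57532 rad
ρ = (1 − cos θ)/κ = (1 − -0.00452)/1.0707 = 0.93819
z = sin θ / κ = 0.99999/1.0707 = 0.93396
x = ρ cos φ = 0.93819 × cos(24.19°) = 0.85581
y = ρ sin φ = 0.93819 × sin(24.19°) = 0.38444

0.856 0.384 0.934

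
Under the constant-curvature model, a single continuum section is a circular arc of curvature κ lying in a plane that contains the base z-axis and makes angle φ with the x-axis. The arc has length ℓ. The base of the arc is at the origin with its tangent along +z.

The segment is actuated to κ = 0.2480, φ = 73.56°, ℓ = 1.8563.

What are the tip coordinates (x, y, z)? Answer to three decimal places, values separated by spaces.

0.119 0.403 1.791

θ = κ·ℓ = 0.2480 × 1.8563 = 0.46036 rad
ρ = (1 − cos θ)/κ = (1 − 0.89589)/0.2480 = 0.41979
z = sin θ / κ = 0.44427/0.2480 = 1.79142
x = ρ cos φ = 0.41979 × cos(73.56°) = 0.11881
y = ρ sin φ = 0.41979 × sin(73.56°) = 0.40263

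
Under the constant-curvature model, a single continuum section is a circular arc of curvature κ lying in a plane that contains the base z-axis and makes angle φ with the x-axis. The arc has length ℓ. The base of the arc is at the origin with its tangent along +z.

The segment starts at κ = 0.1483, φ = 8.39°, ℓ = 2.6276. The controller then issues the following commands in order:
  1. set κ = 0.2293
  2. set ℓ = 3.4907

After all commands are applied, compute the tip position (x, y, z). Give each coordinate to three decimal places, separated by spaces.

initial: κ=0.1483, φ=8.39°, ℓ=2.6276
cmd 1: set κ=0.2293 → (κ,φ,ℓ)=(0.2293,8.39°,2.6276) → tip=(0.7597,0.1120,2.4715)
cmd 2: set ℓ=3.4907 → (κ,φ,ℓ)=(0.2293,8.39°,3.4907) → tip=(1.3098,0.1932,3.1297)

1.310 0.193 3.130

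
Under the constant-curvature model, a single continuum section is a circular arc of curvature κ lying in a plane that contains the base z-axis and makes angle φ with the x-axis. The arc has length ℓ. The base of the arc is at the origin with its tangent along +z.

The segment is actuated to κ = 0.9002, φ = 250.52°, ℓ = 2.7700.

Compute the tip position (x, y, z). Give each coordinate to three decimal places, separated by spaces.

-0.666 -1.882 0.671

θ = κ·ℓ = 0.9002 × 2.7700 = 2.49355 rad
ρ = (1 − cos θ)/κ = (1 − -0.79727)/0.9002 = 1.99652
z = sin θ / κ = 0.60362/0.9002 = 0.67054
x = ρ cos φ = 1.99652 × cos(250.52°) = -0.66580
y = ρ sin φ = 1.99652 × sin(250.52°) = -1.88224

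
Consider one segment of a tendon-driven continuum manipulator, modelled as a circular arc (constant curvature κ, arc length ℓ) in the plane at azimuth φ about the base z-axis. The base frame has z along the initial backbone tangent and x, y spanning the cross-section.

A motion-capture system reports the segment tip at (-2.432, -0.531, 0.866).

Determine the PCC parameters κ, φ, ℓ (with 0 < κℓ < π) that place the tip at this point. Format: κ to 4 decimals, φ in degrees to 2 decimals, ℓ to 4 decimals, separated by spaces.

0.7167 192.32 3.4491

ρ = √(x²+y²) = √(-2.432² + -0.531²) = 2.48929
φ = atan2(y, x) mod 360° = atan2(-0.531, -2.432) = 192.3166°
|p|² = ρ² + z² = 2.48929² + 0.866² = 6.94654
κ = 2ρ / |p|² = 2×2.48929 / 6.94654 = 0.71670
θ = 2·atan2(ρ, z) = 2·atan2(2.48929, 0.866) = 2.47201 rad
ℓ = θ/κ = 2.47201/0.71670 = 3.44915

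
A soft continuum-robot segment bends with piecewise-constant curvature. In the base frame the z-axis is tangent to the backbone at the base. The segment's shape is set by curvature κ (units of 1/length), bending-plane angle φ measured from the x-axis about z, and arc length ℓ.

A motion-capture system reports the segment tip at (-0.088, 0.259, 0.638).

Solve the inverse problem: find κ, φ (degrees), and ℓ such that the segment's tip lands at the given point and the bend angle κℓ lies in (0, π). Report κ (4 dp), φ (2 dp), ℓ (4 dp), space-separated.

ρ = √(x²+y²) = √(-0.088² + 0.259²) = 0.27354
φ = atan2(y, x) mod 360° = atan2(0.259, -0.088) = 108.7661°
|p|² = ρ² + z² = 0.27354² + 0.638² = 0.48187
κ = 2ρ / |p|² = 2×0.27354 / 0.48187 = 1.13534
θ = 2·atan2(ρ, z) = 2·atan2(0.27354, 0.638) = 0.81008 rad
ℓ = θ/κ = 0.81008/1.13534 = 0.71352

1.1353 108.77 0.7135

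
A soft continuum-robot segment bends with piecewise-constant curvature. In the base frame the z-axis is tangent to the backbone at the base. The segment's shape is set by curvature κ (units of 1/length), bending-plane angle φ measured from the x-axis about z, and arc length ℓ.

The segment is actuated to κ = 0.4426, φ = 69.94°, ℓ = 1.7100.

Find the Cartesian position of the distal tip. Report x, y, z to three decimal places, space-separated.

0.212 0.579 1.551

θ = κ·ℓ = 0.4426 × 1.7100 = 0.75685 rad
ρ = (1 − cos θ)/κ = (1 − 0.72701)/0.4426 = 0.61680
z = sin θ / κ = 0.68663/0.4426 = 1.55136
x = ρ cos φ = 0.61680 × cos(69.94°) = 0.21156
y = ρ sin φ = 0.61680 × sin(69.94°) = 0.57938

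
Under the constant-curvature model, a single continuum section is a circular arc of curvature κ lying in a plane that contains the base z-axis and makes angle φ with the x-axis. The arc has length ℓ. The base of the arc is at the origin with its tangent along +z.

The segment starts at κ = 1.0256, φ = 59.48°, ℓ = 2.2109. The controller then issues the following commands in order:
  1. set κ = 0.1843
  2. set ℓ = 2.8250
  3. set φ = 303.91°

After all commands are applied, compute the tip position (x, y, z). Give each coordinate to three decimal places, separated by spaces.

initial: κ=1.0256, φ=59.48°, ℓ=2.2109
cmd 1: set κ=0.1843 → (κ,φ,ℓ)=(0.1843,59.48°,2.2109) → tip=(0.2256,0.3827,2.1502)
cmd 2: set ℓ=2.8250 → (κ,φ,ℓ)=(0.1843,59.48°,2.8250) → tip=(0.3651,0.6193,2.6991)
cmd 3: set φ=303.91° → (κ,φ,ℓ)=(0.1843,303.91°,2.8250) → tip=(0.4011,-0.5967,2.6991)

0.401 -0.597 2.699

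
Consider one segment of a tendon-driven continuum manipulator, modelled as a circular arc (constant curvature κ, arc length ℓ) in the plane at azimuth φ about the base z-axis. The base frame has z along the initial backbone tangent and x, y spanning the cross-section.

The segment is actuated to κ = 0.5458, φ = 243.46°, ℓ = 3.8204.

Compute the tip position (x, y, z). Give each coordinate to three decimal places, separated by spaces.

-1.221 -2.446 1.595

θ = κ·ℓ = 0.5458 × 3.8204 = 2.08517 rad
ρ = (1 − cos θ)/κ = (1 − -0.49199)/0.5458 = 2.73359
z = sin θ / κ = 0.87060/0.5458 = 1.59509
x = ρ cos φ = 2.73359 × cos(243.46°) = -1.22143
y = ρ sin φ = 2.73359 × sin(243.46°) = -2.44553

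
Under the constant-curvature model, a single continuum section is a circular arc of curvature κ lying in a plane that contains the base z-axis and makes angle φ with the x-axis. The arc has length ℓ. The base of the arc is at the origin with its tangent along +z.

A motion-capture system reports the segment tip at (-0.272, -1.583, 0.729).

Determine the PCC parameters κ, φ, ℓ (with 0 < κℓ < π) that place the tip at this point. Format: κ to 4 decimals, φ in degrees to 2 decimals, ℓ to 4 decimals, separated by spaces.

ρ = √(x²+y²) = √(-0.272² + -1.583²) = 1.60620
φ = atan2(y, x) mod 360° = atan2(-1.583, -0.272) = 260.2503°
|p|² = ρ² + z² = 1.60620² + 0.729² = 3.11131
κ = 2ρ / |p|² = 2×1.60620 / 3.11131 = 1.03249
θ = 2·atan2(ρ, z) = 2·atan2(1.60620, 0.729) = 2.28946 rad
ℓ = θ/κ = 2.28946/1.03249 = 2.21742

1.0325 260.25 2.2174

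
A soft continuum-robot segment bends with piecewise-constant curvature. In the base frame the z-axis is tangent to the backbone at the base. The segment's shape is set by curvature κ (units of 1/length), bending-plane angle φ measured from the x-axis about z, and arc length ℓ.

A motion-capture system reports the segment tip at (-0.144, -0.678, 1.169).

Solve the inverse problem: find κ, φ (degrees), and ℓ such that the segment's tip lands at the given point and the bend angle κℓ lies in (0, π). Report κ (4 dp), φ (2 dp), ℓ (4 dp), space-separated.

0.7505 258.01 1.4262

ρ = √(x²+y²) = √(-0.144² + -0.678²) = 0.69312
φ = atan2(y, x) mod 360° = atan2(-0.678, -0.144) = 258.0092°
|p|² = ρ² + z² = 0.69312² + 1.169² = 1.84698
κ = 2ρ / |p|² = 2×0.69312 / 1.84698 = 0.75055
θ = 2·atan2(ρ, z) = 2·atan2(0.69312, 1.169) = 1.07039 rad
ℓ = θ/κ = 1.07039/0.75055 = 1.42615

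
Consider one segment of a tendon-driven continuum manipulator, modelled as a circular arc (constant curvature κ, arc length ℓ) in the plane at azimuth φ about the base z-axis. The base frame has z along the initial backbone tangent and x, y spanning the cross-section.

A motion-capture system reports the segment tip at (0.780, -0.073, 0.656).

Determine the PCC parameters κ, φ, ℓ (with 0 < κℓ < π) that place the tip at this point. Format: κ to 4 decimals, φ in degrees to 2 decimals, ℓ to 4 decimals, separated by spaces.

1.5007 354.65 1.1644

ρ = √(x²+y²) = √(0.780² + -0.073²) = 0.78341
φ = atan2(y, x) mod 360° = atan2(-0.073, 0.780) = 354.6533°
|p|² = ρ² + z² = 0.78341² + 0.656² = 1.04407
κ = 2ρ / |p|² = 2×0.78341 / 1.04407 = 1.50069
θ = 2·atan2(ρ, z) = 2·atan2(0.78341, 0.656) = 1.74737 rad
ℓ = θ/κ = 1.74737/1.50069 = 1.16438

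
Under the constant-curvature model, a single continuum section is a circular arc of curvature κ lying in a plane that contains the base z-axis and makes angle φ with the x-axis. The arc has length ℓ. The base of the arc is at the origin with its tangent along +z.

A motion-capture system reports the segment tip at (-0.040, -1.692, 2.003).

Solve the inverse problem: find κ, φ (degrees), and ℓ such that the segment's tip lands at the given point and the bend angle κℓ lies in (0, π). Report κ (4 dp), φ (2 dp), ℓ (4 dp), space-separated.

0.4923 268.65 2.8504

ρ = √(x²+y²) = √(-0.040² + -1.692²) = 1.69247
φ = atan2(y, x) mod 360° = atan2(-1.692, -0.040) = 268.6457°
|p|² = ρ² + z² = 1.69247² + 2.003² = 6.87647
κ = 2ρ / |p|² = 2×1.69247 / 6.87647 = 0.49225
θ = 2·atan2(ρ, z) = 2·atan2(1.69247, 2.003) = 1.40313 rad
ℓ = θ/κ = 1.40313/0.49225 = 2.85044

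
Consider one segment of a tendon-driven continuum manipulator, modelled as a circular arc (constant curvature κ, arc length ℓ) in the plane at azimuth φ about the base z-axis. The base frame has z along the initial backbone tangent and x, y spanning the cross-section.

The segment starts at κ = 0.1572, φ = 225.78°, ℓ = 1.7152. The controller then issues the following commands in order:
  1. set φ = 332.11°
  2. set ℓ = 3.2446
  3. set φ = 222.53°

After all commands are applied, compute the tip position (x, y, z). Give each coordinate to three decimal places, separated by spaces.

-0.597 -0.547 3.106

initial: κ=0.1572, φ=225.78°, ℓ=1.7152
cmd 1: set φ=332.11° → (κ,φ,ℓ)=(0.1572,332.11°,1.7152) → tip=(0.2031,-0.1075,1.6945)
cmd 2: set ℓ=3.2446 → (κ,φ,ℓ)=(0.1572,332.11°,3.2446) → tip=(0.7156,-0.3787,3.1057)
cmd 3: set φ=222.53° → (κ,φ,ℓ)=(0.1572,222.53°,3.2446) → tip=(-0.5967,-0.5473,3.1057)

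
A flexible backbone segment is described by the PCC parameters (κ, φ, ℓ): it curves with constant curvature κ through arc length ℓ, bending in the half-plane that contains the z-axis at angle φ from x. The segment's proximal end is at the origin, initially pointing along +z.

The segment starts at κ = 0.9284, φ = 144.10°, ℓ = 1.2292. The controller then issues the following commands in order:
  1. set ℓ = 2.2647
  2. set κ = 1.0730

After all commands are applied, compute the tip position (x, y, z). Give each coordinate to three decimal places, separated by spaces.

-1.327 0.960 0.609

initial: κ=0.9284, φ=144.10°, ℓ=1.2292
cmd 1: set ℓ=2.2647 → (κ,φ,ℓ)=(0.9284,144.10°,2.2647) → tip=(-1.3149,0.9518,0.9284)
cmd 2: set κ=1.0730 → (κ,φ,ℓ)=(1.0730,144.10°,2.2647) → tip=(-1.3267,0.9603,0.6086)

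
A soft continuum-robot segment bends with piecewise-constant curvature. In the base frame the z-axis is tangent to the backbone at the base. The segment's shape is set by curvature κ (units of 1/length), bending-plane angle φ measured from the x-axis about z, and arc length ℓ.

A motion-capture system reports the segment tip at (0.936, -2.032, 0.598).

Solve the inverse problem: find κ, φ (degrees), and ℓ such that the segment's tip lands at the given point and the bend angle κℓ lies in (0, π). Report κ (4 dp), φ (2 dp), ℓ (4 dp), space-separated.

ρ = √(x²+y²) = √(0.936² + -2.032²) = 2.23721
φ = atan2(y, x) mod 360° = atan2(-2.032, 0.936) = 294.7322°
|p|² = ρ² + z² = 2.23721² + 0.598² = 5.36272
κ = 2ρ / |p|² = 2×2.23721 / 5.36272 = 0.83436
θ = 2·atan2(ρ, z) = 2·atan2(2.23721, 0.598) = 2.61921 rad
ℓ = θ/κ = 2.61921/0.83436 = 3.13920

0.8344 294.73 3.1392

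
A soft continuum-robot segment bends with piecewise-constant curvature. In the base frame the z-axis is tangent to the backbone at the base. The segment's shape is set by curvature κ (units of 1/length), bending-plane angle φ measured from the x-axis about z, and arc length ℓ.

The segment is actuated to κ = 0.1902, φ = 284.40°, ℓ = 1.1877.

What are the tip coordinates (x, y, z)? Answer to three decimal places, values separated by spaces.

0.033 -0.129 1.178

θ = κ·ℓ = 0.1902 × 1.1877 = 0.22590 rad
ρ = (1 − cos θ)/κ = (1 − 0.97459)/0.1902 = 0.13358
z = sin θ / κ = 0.22398/0.1902 = 1.17762
x = ρ cos φ = 0.13358 × cos(284.40°) = 0.03322
y = ρ sin φ = 0.13358 × sin(284.40°) = -0.12938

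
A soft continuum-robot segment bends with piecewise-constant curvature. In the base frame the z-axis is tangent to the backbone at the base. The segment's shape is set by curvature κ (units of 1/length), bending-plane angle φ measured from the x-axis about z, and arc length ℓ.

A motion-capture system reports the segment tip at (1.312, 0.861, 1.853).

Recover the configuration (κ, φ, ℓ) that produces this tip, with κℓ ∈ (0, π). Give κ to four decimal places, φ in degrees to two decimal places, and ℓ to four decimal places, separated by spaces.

0.5323 33.27 2.6402

ρ = √(x²+y²) = √(1.312² + 0.861²) = 1.56929
φ = atan2(y, x) mod 360° = atan2(0.861, 1.312) = 33.2749°
|p|² = ρ² + z² = 1.56929² + 1.853² = 5.89627
κ = 2ρ / |p|² = 2×1.56929 / 5.89627 = 0.53230
θ = 2·atan2(ρ, z) = 2·atan2(1.56929, 1.853) = 1.40537 rad
ℓ = θ/κ = 1.40537/0.53230 = 2.64020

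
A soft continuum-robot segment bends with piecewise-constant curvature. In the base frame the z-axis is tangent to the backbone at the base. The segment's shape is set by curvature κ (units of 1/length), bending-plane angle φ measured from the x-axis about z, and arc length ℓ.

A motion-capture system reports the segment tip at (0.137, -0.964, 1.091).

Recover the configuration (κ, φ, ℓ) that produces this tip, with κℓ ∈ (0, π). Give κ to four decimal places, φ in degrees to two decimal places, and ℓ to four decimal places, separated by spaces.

0.9107 278.09 1.6002

ρ = √(x²+y²) = √(0.137² + -0.964²) = 0.97369
φ = atan2(y, x) mod 360° = atan2(-0.964, 0.137) = 278.0885°
|p|² = ρ² + z² = 0.97369² + 1.091² = 2.13835
κ = 2ρ / |p|² = 2×0.97369 / 2.13835 = 0.91069
θ = 2·atan2(ρ, z) = 2·atan2(0.97369, 1.091) = 1.45728 rad
ℓ = θ/κ = 1.45728/0.91069 = 1.60019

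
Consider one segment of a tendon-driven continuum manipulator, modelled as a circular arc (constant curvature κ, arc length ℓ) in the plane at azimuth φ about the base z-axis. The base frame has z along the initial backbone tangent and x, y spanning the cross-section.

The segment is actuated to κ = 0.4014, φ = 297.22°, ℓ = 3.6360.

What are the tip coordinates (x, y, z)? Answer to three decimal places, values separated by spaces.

θ = κ·ℓ = 0.4014 × 3.6360 = 1.45949 rad
ρ = (1 − cos θ)/κ = (1 − 0.11108)/0.4014 = 2.21456
z = sin θ / κ = 0.99381/0.4014 = 2.47586
x = ρ cos φ = 2.21456 × cos(297.22°) = 1.01296
y = ρ sin φ = 2.21456 × sin(297.22°) = -1.96931

1.013 -1.969 2.476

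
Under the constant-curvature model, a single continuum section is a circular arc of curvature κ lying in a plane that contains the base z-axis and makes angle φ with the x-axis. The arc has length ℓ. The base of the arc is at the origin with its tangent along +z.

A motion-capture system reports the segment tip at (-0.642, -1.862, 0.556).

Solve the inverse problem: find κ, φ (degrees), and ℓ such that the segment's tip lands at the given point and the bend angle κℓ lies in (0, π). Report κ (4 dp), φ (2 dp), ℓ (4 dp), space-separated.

ρ = √(x²+y²) = √(-0.642² + -1.862²) = 1.96957
φ = atan2(y, x) mod 360° = atan2(-1.862, -0.642) = 250.9763°
|p|² = ρ² + z² = 1.96957² + 0.556² = 4.18834
κ = 2ρ / |p|² = 2×1.96957 / 4.18834 = 0.94050
θ = 2·atan2(ρ, z) = 2·atan2(1.96957, 0.556) = 2.59132 rad
ℓ = θ/κ = 2.59132/0.94050 = 2.75526

0.9405 250.98 2.7553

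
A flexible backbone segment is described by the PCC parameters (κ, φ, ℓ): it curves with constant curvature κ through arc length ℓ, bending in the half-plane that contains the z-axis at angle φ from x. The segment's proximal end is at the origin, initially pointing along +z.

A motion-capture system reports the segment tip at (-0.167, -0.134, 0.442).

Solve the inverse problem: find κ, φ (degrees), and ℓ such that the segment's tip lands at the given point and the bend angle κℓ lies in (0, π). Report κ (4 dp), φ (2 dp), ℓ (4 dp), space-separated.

1.7753 218.74 0.5082

ρ = √(x²+y²) = √(-0.167² + -0.134²) = 0.21411
φ = atan2(y, x) mod 360° = atan2(-0.134, -0.167) = 218.7434°
|p|² = ρ² + z² = 0.21411² + 0.442² = 0.24121
κ = 2ρ / |p|² = 2×0.21411 / 0.24121 = 1.77534
θ = 2·atan2(ρ, z) = 2·atan2(0.21411, 0.442) = 0.90222 rad
ℓ = θ/κ = 0.90222/1.77534 = 0.50819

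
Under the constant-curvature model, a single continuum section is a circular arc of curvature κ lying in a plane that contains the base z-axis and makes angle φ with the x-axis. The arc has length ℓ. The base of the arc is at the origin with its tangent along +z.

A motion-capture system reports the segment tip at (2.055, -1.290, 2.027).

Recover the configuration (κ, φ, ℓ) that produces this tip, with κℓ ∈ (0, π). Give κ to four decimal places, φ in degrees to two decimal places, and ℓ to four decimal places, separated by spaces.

ρ = √(x²+y²) = √(2.055² + -1.290²) = 2.42634
φ = atan2(y, x) mod 360° = atan2(-1.290, 2.055) = 327.8820°
|p|² = ρ² + z² = 2.42634² + 2.027² = 9.99585
κ = 2ρ / |p|² = 2×2.42634 / 9.99585 = 0.48547
θ = 2·atan2(ρ, z) = 2·atan2(2.42634, 2.027) = 1.74966 rad
ℓ = θ/κ = 1.74966/0.48547 = 3.60406

0.4855 327.88 3.6041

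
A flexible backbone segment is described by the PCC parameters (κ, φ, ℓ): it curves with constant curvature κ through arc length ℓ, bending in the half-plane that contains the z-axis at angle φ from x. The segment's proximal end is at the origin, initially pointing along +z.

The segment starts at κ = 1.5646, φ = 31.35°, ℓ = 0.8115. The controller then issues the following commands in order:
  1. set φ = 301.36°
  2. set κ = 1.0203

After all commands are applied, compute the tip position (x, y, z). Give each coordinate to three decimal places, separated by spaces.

0.165 -0.271 0.722

initial: κ=1.5646, φ=31.35°, ℓ=0.8115
cmd 1: set φ=301.36° → (κ,φ,ℓ)=(1.5646,301.36°,0.8115) → tip=(0.2340,-0.3839,0.6104)
cmd 2: set κ=1.0203 → (κ,φ,ℓ)=(1.0203,301.36°,0.8115) → tip=(0.1651,-0.2709,0.7219)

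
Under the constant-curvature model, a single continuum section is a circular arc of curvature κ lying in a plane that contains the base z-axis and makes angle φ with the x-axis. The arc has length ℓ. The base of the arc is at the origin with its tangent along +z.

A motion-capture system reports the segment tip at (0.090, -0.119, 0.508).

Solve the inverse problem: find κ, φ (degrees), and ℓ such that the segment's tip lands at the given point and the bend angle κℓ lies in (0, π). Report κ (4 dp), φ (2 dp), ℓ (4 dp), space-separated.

ρ = √(x²+y²) = √(0.090² + -0.119²) = 0.14920
φ = atan2(y, x) mod 360° = atan2(-0.119, 0.090) = 307.1003°
|p|² = ρ² + z² = 0.14920² + 0.508² = 0.28032
κ = 2ρ / |p|² = 2×0.14920 / 0.28032 = 1.06449
θ = 2·atan2(ρ, z) = 2·atan2(0.14920, 0.508) = 0.57134 rad
ℓ = θ/κ = 0.57134/1.06449 = 0.53673

1.0645 307.10 0.5367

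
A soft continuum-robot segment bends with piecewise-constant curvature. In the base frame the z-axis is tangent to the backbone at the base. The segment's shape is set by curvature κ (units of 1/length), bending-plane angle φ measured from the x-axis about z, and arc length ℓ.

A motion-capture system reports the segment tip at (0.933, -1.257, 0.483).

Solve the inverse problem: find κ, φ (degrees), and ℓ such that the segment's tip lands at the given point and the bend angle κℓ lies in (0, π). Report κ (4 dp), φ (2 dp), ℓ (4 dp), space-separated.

1.1666 306.58 2.1800

ρ = √(x²+y²) = √(0.933² + -1.257²) = 1.56542
φ = atan2(y, x) mod 360° = atan2(-1.257, 0.933) = 306.5844°
|p|² = ρ² + z² = 1.56542² + 0.483² = 2.68383
κ = 2ρ / |p|² = 2×1.56542 / 2.68383 = 1.16656
θ = 2·atan2(ρ, z) = 2·atan2(1.56542, 0.483) = 2.54304 rad
ℓ = θ/κ = 2.54304/1.16656 = 2.17995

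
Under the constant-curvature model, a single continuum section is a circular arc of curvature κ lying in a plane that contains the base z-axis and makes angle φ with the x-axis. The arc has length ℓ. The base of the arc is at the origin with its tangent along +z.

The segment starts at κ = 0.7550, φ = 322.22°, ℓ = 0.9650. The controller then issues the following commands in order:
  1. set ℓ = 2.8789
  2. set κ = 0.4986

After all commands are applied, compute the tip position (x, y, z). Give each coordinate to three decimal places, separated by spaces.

1.371 -1.063 1.987

initial: κ=0.7550, φ=322.22°, ℓ=0.9650
cmd 1: set ℓ=2.8789 → (κ,φ,ℓ)=(0.7550,322.22°,2.8789) → tip=(1.6403,-1.2715,1.0911)
cmd 2: set κ=0.4986 → (κ,φ,ℓ)=(0.4986,322.22°,2.8789) → tip=(1.3712,-1.0629,1.9873)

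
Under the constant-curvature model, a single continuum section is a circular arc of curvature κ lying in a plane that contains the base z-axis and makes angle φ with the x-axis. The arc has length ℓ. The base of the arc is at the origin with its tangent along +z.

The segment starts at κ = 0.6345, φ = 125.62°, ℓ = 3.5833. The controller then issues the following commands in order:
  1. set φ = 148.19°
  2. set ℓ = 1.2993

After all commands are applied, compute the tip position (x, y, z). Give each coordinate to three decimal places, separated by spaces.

initial: κ=0.6345, φ=125.62°, ℓ=3.5833
cmd 1: set φ=148.19° → (κ,φ,ℓ)=(0.6345,148.19°,3.5833) → tip=(-2.2050,1.3677,1.2026)
cmd 2: set ℓ=1.2993 → (κ,φ,ℓ)=(0.6345,148.19°,1.2993) → tip=(-0.4299,0.2667,1.1570)

-0.430 0.267 1.157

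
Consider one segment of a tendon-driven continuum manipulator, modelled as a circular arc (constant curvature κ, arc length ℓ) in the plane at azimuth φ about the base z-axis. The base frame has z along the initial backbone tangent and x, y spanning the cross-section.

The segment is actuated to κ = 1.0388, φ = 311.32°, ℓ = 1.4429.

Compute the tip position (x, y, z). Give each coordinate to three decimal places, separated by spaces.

θ = κ·ℓ = 1.0388 × 1.4429 = 1.49888 rad
ρ = (1 − cos θ)/κ = (1 − 0.07185)/1.0388 = 0.89348
z = sin θ / κ = 0.99742/1.0388 = 0.96016
x = ρ cos φ = 0.89348 × cos(311.32°) = 0.58993
y = ρ sin φ = 0.89348 × sin(311.32°) = -0.67104

0.590 -0.671 0.960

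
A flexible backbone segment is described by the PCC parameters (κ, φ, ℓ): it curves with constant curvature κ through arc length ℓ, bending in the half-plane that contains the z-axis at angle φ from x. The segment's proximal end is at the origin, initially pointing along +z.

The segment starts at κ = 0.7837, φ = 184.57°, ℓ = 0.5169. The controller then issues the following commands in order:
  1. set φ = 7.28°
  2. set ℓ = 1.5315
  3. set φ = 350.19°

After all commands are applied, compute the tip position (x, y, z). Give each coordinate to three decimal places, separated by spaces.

initial: κ=0.7837, φ=184.57°, ℓ=0.5169
cmd 1: set φ=7.28° → (κ,φ,ℓ)=(0.7837,7.28°,0.5169) → tip=(0.1024,0.0131,0.5029)
cmd 2: set ℓ=1.5315 → (κ,φ,ℓ)=(0.7837,7.28°,1.5315) → tip=(0.8074,0.1031,1.1894)
cmd 3: set φ=350.19° → (κ,φ,ℓ)=(0.7837,350.19°,1.5315) → tip=(0.8020,-0.1387,1.1894)

0.802 -0.139 1.189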